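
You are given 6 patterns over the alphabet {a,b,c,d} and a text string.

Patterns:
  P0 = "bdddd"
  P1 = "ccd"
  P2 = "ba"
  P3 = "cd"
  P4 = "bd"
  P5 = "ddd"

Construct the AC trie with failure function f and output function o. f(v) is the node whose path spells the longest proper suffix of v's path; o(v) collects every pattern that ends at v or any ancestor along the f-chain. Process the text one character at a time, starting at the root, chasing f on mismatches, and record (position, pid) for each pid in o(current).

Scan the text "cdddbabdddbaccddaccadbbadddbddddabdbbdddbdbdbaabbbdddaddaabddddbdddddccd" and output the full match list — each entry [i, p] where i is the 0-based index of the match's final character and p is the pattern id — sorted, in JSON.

Construct AC machine:
Trie (insert patterns):
  0='ε' goto b→1 c→6 d→11
  1='b' goto a→9 d→2
  2='bd' goto d→3  ←P4
  3='bdd' goto d→4
  4='bddd' goto d→5
  5='bdddd' goto ·  ←P0
  6='c' goto c→7 d→10
  7='cc' goto d→8
  8='ccd' goto ·  ←P1
  9='ba' goto ·  ←P2
  10='cd' goto ·  ←P3
  11='d' goto d→12
  12='dd' goto d→13
  13='ddd' goto ·  ←P5

Failure links (BFS by depth):
  n1('b'): parent n0 fail=0; on 'b' 0 → fail=0;  out ∅∪∅=∅
  n6('c'): parent n0 fail=0; on 'c' 0 → fail=0;  out ∅∪∅=∅
  n11('d'): parent n0 fail=0; on 'd' 0 → fail=0;  out ∅∪∅=∅
  n2('bd'): parent n1 fail=0; on 'd' 0 → fail=11;  out {4}∪∅={4}
  n7('cc'): parent n6 fail=0; on 'c' 0 → fail=6;  out ∅∪∅=∅
  n9('ba'): parent n1 fail=0; on 'a' 0 → fail=0;  out {2}∪∅={2}
  n10('cd'): parent n6 fail=0; on 'd' 0 → fail=11;  out {3}∪∅={3}
  n12('dd'): parent n11 fail=0; on 'd' 0 → fail=11;  out ∅∪∅=∅
  n3('bdd'): parent n2 fail=11; on 'd' 11 → fail=12;  out ∅∪∅=∅
  n8('ccd'): parent n7 fail=6; on 'd' 6 → fail=10;  out {1}∪{3}={1,3}
  n13('ddd'): parent n12 fail=11; on 'd' 11 → fail=12;  out {5}∪∅={5}
  n4('bddd'): parent n3 fail=12; on 'd' 12 → fail=13;  out ∅∪{5}={5}
  n5('bdddd'): parent n4 fail=13; on 'd' 13→12 → fail=13;  out {0}∪{5}={0,5}

Run:
[0] read 'c'  n0⇒n6
[1] read 'd'  n6⇒n10  → match P3@[0:1]
[2] read 'd'  n10⇒n12 (fail-walked)
[3] read 'd'  n12⇒n13  → match P5@[1:3]
[4] read 'b'  n13⇒n1 (fail-walked)
[5] read 'a'  n1⇒n9  → match P2@[4:5]
[6] read 'b'  n9⇒n1 (fail-walked)
[7] read 'd'  n1⇒n2  → match P4@[6:7]
[8] read 'd'  n2⇒n3
[9] read 'd'  n3⇒n4  → match P5@[7:9]
[10] read 'b'  n4⇒n1 (fail-walked)
[11] read 'a'  n1⇒n9  → match P2@[10:11]
[12] read 'c'  n9⇒n6 (fail-walked)
[13] read 'c'  n6⇒n7
[14] read 'd'  n7⇒n8  → match P1@[12:14],P3@[13:14]
[15] read 'd'  n8⇒n12 (fail-walked)
[16] read 'a'  n12⇒n0 (fail-walked)
[17] read 'c'  n0⇒n6
[18] read 'c'  n6⇒n7
[19] read 'a'  n7⇒n0 (fail-walked)
[20] read 'd'  n0⇒n11
[21] read 'b'  n11⇒n1 (fail-walked)
[22] read 'b'  n1⇒n1 (fail-walked)
[23] read 'a'  n1⇒n9  → match P2@[22:23]
[24] read 'd'  n9⇒n11 (fail-walked)
[25] read 'd'  n11⇒n12
[26] read 'd'  n12⇒n13  → match P5@[24:26]
[27] read 'b'  n13⇒n1 (fail-walked)
[28] read 'd'  n1⇒n2  → match P4@[27:28]
[29] read 'd'  n2⇒n3
[30] read 'd'  n3⇒n4  → match P5@[28:30]
[31] read 'd'  n4⇒n5  → match P0@[27:31],P5@[29:31]
[32] read 'a'  n5⇒n0 (fail-walked)
[33] read 'b'  n0⇒n1
[34] read 'd'  n1⇒n2  → match P4@[33:34]
[35] read 'b'  n2⇒n1 (fail-walked)
[36] read 'b'  n1⇒n1 (fail-walked)
[37] read 'd'  n1⇒n2  → match P4@[36:37]
[38] read 'd'  n2⇒n3
[39] read 'd'  n3⇒n4  → match P5@[37:39]
[40] read 'b'  n4⇒n1 (fail-walked)
[41] read 'd'  n1⇒n2  → match P4@[40:41]
[42] read 'b'  n2⇒n1 (fail-walked)
[43] read 'd'  n1⇒n2  → match P4@[42:43]
[44] read 'b'  n2⇒n1 (fail-walked)
[45] read 'a'  n1⇒n9  → match P2@[44:45]
[46] read 'a'  n9⇒n0 (fail-walked)
[47] read 'b'  n0⇒n1
[48] read 'b'  n1⇒n1 (fail-walked)
[49] read 'b'  n1⇒n1 (fail-walked)
[50] read 'd'  n1⇒n2  → match P4@[49:50]
[51] read 'd'  n2⇒n3
[52] read 'd'  n3⇒n4  → match P5@[50:52]
[53] read 'a'  n4⇒n0 (fail-walked)
[54] read 'd'  n0⇒n11
[55] read 'd'  n11⇒n12
[56] read 'a'  n12⇒n0 (fail-walked)
[57] read 'a'  n0⇒n0
[58] read 'b'  n0⇒n1
[59] read 'd'  n1⇒n2  → match P4@[58:59]
[60] read 'd'  n2⇒n3
[61] read 'd'  n3⇒n4  → match P5@[59:61]
[62] read 'd'  n4⇒n5  → match P0@[58:62],P5@[60:62]
[63] read 'b'  n5⇒n1 (fail-walked)
[64] read 'd'  n1⇒n2  → match P4@[63:64]
[65] read 'd'  n2⇒n3
[66] read 'd'  n3⇒n4  → match P5@[64:66]
[67] read 'd'  n4⇒n5  → match P0@[63:67],P5@[65:67]
[68] read 'd'  n5⇒n13 (fail-walked)  → match P5@[66:68]
[69] read 'c'  n13⇒n6 (fail-walked)
[70] read 'c'  n6⇒n7
[71] read 'd'  n7⇒n8  → match P1@[69:71],P3@[70:71]

All matches (sorted): [[1,3],[3,5],[5,2],[7,4],[9,5],[11,2],[14,1],[14,3],[23,2],[26,5],[28,4],[30,5],[31,0],[31,5],[34,4],[37,4],[39,5],[41,4],[43,4],[45,2],[50,4],[52,5],[59,4],[61,5],[62,0],[62,5],[64,4],[66,5],[67,0],[67,5],[68,5],[71,1],[71,3]]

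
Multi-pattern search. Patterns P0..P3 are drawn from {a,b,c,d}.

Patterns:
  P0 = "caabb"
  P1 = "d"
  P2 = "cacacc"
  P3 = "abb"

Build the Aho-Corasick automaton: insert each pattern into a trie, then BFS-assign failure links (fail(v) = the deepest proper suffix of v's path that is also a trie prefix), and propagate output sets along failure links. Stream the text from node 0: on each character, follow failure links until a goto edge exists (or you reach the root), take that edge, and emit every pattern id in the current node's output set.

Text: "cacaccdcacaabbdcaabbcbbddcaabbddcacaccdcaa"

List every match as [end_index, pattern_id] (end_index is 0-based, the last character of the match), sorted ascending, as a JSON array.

Construct AC machine:
Trie nodes:
  0='ε' goto a→11 c→1 d→6
  1='c' goto a→2
  2='ca' goto a→3 c→7
  3='caa' goto b→4
  4='caab' goto b→5
  5='caabb' goto ·  [P0 ends]
  6='d' goto ·  [P1 ends]
  7='cac' goto a→8
  8='caca' goto c→9
  9='cacac' goto c→10
  10='cacacc' goto ·  [P2 ends]
  11='a' goto b→12
  12='ab' goto b→13
  13='abb' goto ·  [P3 ends]

BFS fail/out derivation:
  fail(1) 'c': from fail(0)=0 chase 'c': 0 ⇒ 0;  out=∅∪out(0)=∅
  fail(6) 'd': from fail(0)=0 chase 'd': 0 ⇒ 0;  out={1}∪out(0)={1}
  fail(11) 'a': from fail(0)=0 chase 'a': 0 ⇒ 0;  out=∅∪out(0)=∅
  fail(2) 'ca': from fail(1)=0 chase 'a': 0 ⇒ 11;  out=∅∪out(11)=∅
  fail(12) 'ab': from fail(11)=0 chase 'b': 0 ⇒ 0;  out=∅∪out(0)=∅
  fail(3) 'caa': from fail(2)=11 chase 'a': 11→0 ⇒ 11;  out=∅∪out(11)=∅
  fail(7) 'cac': from fail(2)=11 chase 'c': 11→0 ⇒ 1;  out=∅∪out(1)=∅
  fail(13) 'abb': from fail(12)=0 chase 'b': 0 ⇒ 0;  out={3}∪out(0)={3}
  fail(4) 'caab': from fail(3)=11 chase 'b': 11 ⇒ 12;  out=∅∪out(12)=∅
  fail(8) 'caca': from fail(7)=1 chase 'a': 1 ⇒ 2;  out=∅∪out(2)=∅
  fail(5) 'caabb': from fail(4)=12 chase 'b': 12 ⇒ 13;  out={0}∪out(13)={0,3}
  fail(9) 'cacac': from fail(8)=2 chase 'c': 2 ⇒ 7;  out=∅∪out(7)=∅
  fail(10) 'cacacc': from fail(9)=7 chase 'c': 7→1→0 ⇒ 1;  out={2}∪out(1)={2}

Scan:
[0] read 'c'  n0⇒n1
[1] read 'a'  n1⇒n2
[2] read 'c'  n2⇒n7
[3] read 'a'  n7⇒n8
[4] read 'c'  n8⇒n9
[5] read 'c'  n9⇒n10  ** P2@[0:5]
[6] read 'd'  n10⇒n6 ·f  ** P1@[6:6]
[7] read 'c'  n6⇒n1 ·f
[8] read 'a'  n1⇒n2
[9] read 'c'  n2⇒n7
[10] read 'a'  n7⇒n8
[11] read 'a'  n8⇒n3 ·f
[12] read 'b'  n3⇒n4
[13] read 'b'  n4⇒n5  ** P0@[9:13],P3@[11:13]
[14] read 'd'  n5⇒n6 ·f  ** P1@[14:14]
[15] read 'c'  n6⇒n1 ·f
[16] read 'a'  n1⇒n2
[17] read 'a'  n2⇒n3
[18] read 'b'  n3⇒n4
[19] read 'b'  n4⇒n5  ** P0@[15:19],P3@[17:19]
[20] read 'c'  n5⇒n1 ·f
[21] read 'b'  n1⇒n0 ·f
[22] read 'b'  n0⇒n0
[23] read 'd'  n0⇒n6  ** P1@[23:23]
[24] read 'd'  n6⇒n6 ·f  ** P1@[24:24]
[25] read 'c'  n6⇒n1 ·f
[26] read 'a'  n1⇒n2
[27] read 'a'  n2⇒n3
[28] read 'b'  n3⇒n4
[29] read 'b'  n4⇒n5  ** P0@[25:29],P3@[27:29]
[30] read 'd'  n5⇒n6 ·f  ** P1@[30:30]
[31] read 'd'  n6⇒n6 ·f  ** P1@[31:31]
[32] read 'c'  n6⇒n1 ·f
[33] read 'a'  n1⇒n2
[34] read 'c'  n2⇒n7
[35] read 'a'  n7⇒n8
[36] read 'c'  n8⇒n9
[37] read 'c'  n9⇒n10  ** P2@[32:37]
[38] read 'd'  n10⇒n6 ·f  ** P1@[38:38]
[39] read 'c'  n6⇒n1 ·f
[40] read 'a'  n1⇒n2
[41] read 'a'  n2⇒n3

Matches: [[5,2],[6,1],[13,0],[13,3],[14,1],[19,0],[19,3],[23,1],[24,1],[29,0],[29,3],[30,1],[31,1],[37,2],[38,1]]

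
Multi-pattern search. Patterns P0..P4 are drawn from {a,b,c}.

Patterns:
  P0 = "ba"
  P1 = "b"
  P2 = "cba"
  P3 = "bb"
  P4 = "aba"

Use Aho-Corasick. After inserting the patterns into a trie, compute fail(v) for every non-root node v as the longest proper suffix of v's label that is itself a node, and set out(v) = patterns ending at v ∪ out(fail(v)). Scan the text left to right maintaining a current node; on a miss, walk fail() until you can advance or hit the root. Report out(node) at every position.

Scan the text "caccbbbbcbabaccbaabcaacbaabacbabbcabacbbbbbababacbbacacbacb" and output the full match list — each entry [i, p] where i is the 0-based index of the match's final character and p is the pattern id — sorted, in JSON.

Construct AC machine:
Trie (insert patterns):
  0='ε' goto a→7 b→1 c→3
  1='b' goto a→2 b→6  ←P1
  2='ba' goto ·  ←P0
  3='c' goto b→4
  4='cb' goto a→5
  5='cba' goto ·  ←P2
  6='bb' goto ·  ←P3
  7='a' goto b→8
  8='ab' goto a→9
  9='aba' goto ·  ←P4

Failure links (BFS by depth):
  n1('b'): parent n0 fail=0; on 'b' 0 → fail=0;  out {1}∪∅={1}
  n3('c'): parent n0 fail=0; on 'c' 0 → fail=0;  out ∅∪∅=∅
  n7('a'): parent n0 fail=0; on 'a' 0 → fail=0;  out ∅∪∅=∅
  n2('ba'): parent n1 fail=0; on 'a' 0 → fail=7;  out {0}∪∅={0}
  n4('cb'): parent n3 fail=0; on 'b' 0 → fail=1;  out ∅∪{1}={1}
  n6('bb'): parent n1 fail=0; on 'b' 0 → fail=1;  out {3}∪{1}={1,3}
  n8('ab'): parent n7 fail=0; on 'b' 0 → fail=1;  out ∅∪{1}={1}
  n5('cba'): parent n4 fail=1; on 'a' 1 → fail=2;  out {2}∪{0}={0,2}
  n9('aba'): parent n8 fail=1; on 'a' 1 → fail=2;  out {4}∪{0}={0,4}

Run:
[0] read 'c'  n0⇒n3
[1] read 'a'  n3⇒n7 ·f
[2] read 'c'  n7⇒n3 ·f
[3] read 'c'  n3⇒n3 ·f
[4] read 'b'  n3⇒n4  ** P1@[4:4]
[5] read 'b'  n4⇒n6 ·f  ** P1@[5:5],P3@[4:5]
[6] read 'b'  n6⇒n6 ·f  ** P1@[6:6],P3@[5:6]
[7] read 'b'  n6⇒n6 ·f  ** P1@[7:7],P3@[6:7]
[8] read 'c'  n6⇒n3 ·f
[9] read 'b'  n3⇒n4  ** P1@[9:9]
[10] read 'a'  n4⇒n5  ** P0@[9:10],P2@[8:10]
[11] read 'b'  n5⇒n8 ·f  ** P1@[11:11]
[12] read 'a'  n8⇒n9  ** P0@[11:12],P4@[10:12]
[13] read 'c'  n9⇒n3 ·f
[14] read 'c'  n3⇒n3 ·f
[15] read 'b'  n3⇒n4  ** P1@[15:15]
[16] read 'a'  n4⇒n5  ** P0@[15:16],P2@[14:16]
[17] read 'a'  n5⇒n7 ·f
[18] read 'b'  n7⇒n8  ** P1@[18:18]
[19] read 'c'  n8⇒n3 ·f
[20] read 'a'  n3⇒n7 ·f
[21] read 'a'  n7⇒n7 ·f
[22] read 'c'  n7⇒n3 ·f
[23] read 'b'  n3⇒n4  ** P1@[23:23]
[24] read 'a'  n4⇒n5  ** P0@[23:24],P2@[22:24]
[25] read 'a'  n5⇒n7 ·f
[26] read 'b'  n7⇒n8  ** P1@[26:26]
[27] read 'a'  n8⇒n9  ** P0@[26:27],P4@[25:27]
[28] read 'c'  n9⇒n3 ·f
[29] read 'b'  n3⇒n4  ** P1@[29:29]
[30] read 'a'  n4⇒n5  ** P0@[29:30],P2@[28:30]
[31] read 'b'  n5⇒n8 ·f  ** P1@[31:31]
[32] read 'b'  n8⇒n6 ·f  ** P1@[32:32],P3@[31:32]
[33] read 'c'  n6⇒n3 ·f
[34] read 'a'  n3⇒n7 ·f
[35] read 'b'  n7⇒n8  ** P1@[35:35]
[36] read 'a'  n8⇒n9  ** P0@[35:36],P4@[34:36]
[37] read 'c'  n9⇒n3 ·f
[38] read 'b'  n3⇒n4  ** P1@[38:38]
[39] read 'b'  n4⇒n6 ·f  ** P1@[39:39],P3@[38:39]
[40] read 'b'  n6⇒n6 ·f  ** P1@[40:40],P3@[39:40]
[41] read 'b'  n6⇒n6 ·f  ** P1@[41:41],P3@[40:41]
[42] read 'b'  n6⇒n6 ·f  ** P1@[42:42],P3@[41:42]
[43] read 'a'  n6⇒n2 ·f  ** P0@[42:43]
[44] read 'b'  n2⇒n8 ·f  ** P1@[44:44]
[45] read 'a'  n8⇒n9  ** P0@[44:45],P4@[43:45]
[46] read 'b'  n9⇒n8 ·f  ** P1@[46:46]
[47] read 'a'  n8⇒n9  ** P0@[46:47],P4@[45:47]
[48] read 'c'  n9⇒n3 ·f
[49] read 'b'  n3⇒n4  ** P1@[49:49]
[50] read 'b'  n4⇒n6 ·f  ** P1@[50:50],P3@[49:50]
[51] read 'a'  n6⇒n2 ·f  ** P0@[50:51]
[52] read 'c'  n2⇒n3 ·f
[53] read 'a'  n3⇒n7 ·f
[54] read 'c'  n7⇒n3 ·f
[55] read 'b'  n3⇒n4  ** P1@[55:55]
[56] read 'a'  n4⇒n5  ** P0@[55:56],P2@[54:56]
[57] read 'c'  n5⇒n3 ·f
[58] read 'b'  n3⇒n4  ** P1@[58:58]

Result: [[4,1],[5,1],[5,3],[6,1],[6,3],[7,1],[7,3],[9,1],[10,0],[10,2],[11,1],[12,0],[12,4],[15,1],[16,0],[16,2],[18,1],[23,1],[24,0],[24,2],[26,1],[27,0],[27,4],[29,1],[30,0],[30,2],[31,1],[32,1],[32,3],[35,1],[36,0],[36,4],[38,1],[39,1],[39,3],[40,1],[40,3],[41,1],[41,3],[42,1],[42,3],[43,0],[44,1],[45,0],[45,4],[46,1],[47,0],[47,4],[49,1],[50,1],[50,3],[51,0],[55,1],[56,0],[56,2],[58,1]]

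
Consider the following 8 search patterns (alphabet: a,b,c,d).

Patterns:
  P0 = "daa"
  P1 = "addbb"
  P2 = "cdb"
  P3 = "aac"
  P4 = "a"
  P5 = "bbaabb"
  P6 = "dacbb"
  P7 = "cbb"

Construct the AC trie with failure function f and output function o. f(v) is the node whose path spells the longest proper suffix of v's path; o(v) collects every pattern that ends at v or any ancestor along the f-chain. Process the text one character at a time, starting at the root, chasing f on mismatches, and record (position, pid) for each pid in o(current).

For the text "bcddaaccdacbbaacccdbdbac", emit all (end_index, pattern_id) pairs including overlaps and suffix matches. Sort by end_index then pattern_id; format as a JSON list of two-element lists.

Build automaton:
Trie nodes:
  n0 'ε': a→4 b→14 c→9 d→1
  n1 'd': a→2
  n2 'da': a→3 c→20
  n3 'daa': ·  ←P0
  n4 'a': a→12 d→5  ←P4
  n5 'ad': d→6
  n6 'add': b→7
  n7 'addb': b→8
  n8 'addbb': ·  ←P1
  n9 'c': b→23 d→10
  n10 'cd': b→11
  n11 'cdb': ·  ←P2
  n12 'aa': c→13
  n13 'aac': ·  ←P3
  n14 'b': b→15
  n15 'bb': a→16
  n16 'bba': a→17
  n17 'bbaa': b→18
  n18 'bbaab': b→19
  n19 'bbaabb': ·  ←P5
  n20 'dac': b→21
  n21 'dacb': b→22
  n22 'dacbb': ·  ←P6
  n23 'cb': b→24
  n24 'cbb': ·  ←P7

BFS fail/out derivation:
  n1('d'): parent n0 fail=0; on 'd' 0 → fail=0;  out ∅∪∅=∅
  n4('a'): parent n0 fail=0; on 'a' 0 → fail=0;  out {4}∪∅={4}
  n9('c'): parent n0 fail=0; on 'c' 0 → fail=0;  out ∅∪∅=∅
  n14('b'): parent n0 fail=0; on 'b' 0 → fail=0;  out ∅∪∅=∅
  n2('da'): parent n1 fail=0; on 'a' 0 → fail=4;  out ∅∪{4}={4}
  n5('ad'): parent n4 fail=0; on 'd' 0 → fail=1;  out ∅∪∅=∅
  n10('cd'): parent n9 fail=0; on 'd' 0 → fail=1;  out ∅∪∅=∅
  n12('aa'): parent n4 fail=0; on 'a' 0 → fail=4;  out ∅∪{4}={4}
  n15('bb'): parent n14 fail=0; on 'b' 0 → fail=14;  out ∅∪∅=∅
  n23('cb'): parent n9 fail=0; on 'b' 0 → fail=14;  out ∅∪∅=∅
  n3('daa'): parent n2 fail=4; on 'a' 4 → fail=12;  out {0}∪{4}={0,4}
  n6('add'): parent n5 fail=1; on 'd' 1→0 → fail=1;  out ∅∪∅=∅
  n11('cdb'): parent n10 fail=1; on 'b' 1→0 → fail=14;  out {2}∪∅={2}
  n13('aac'): parent n12 fail=4; on 'c' 4→0 → fail=9;  out {3}∪∅={3}
  n16('bba'): parent n15 fail=14; on 'a' 14→0 → fail=4;  out ∅∪{4}={4}
  n20('dac'): parent n2 fail=4; on 'c' 4→0 → fail=9;  out ∅∪∅=∅
  n24('cbb'): parent n23 fail=14; on 'b' 14 → fail=15;  out {7}∪∅={7}
  n7('addb'): parent n6 fail=1; on 'b' 1→0 → fail=14;  out ∅∪∅=∅
  n17('bbaa'): parent n16 fail=4; on 'a' 4 → fail=12;  out ∅∪{4}={4}
  n21('dacb'): parent n20 fail=9; on 'b' 9 → fail=23;  out ∅∪∅=∅
  n8('addbb'): parent n7 fail=14; on 'b' 14 → fail=15;  out {1}∪∅={1}
  n18('bbaab'): parent n17 fail=12; on 'b' 12→4→0 → fail=14;  out ∅∪∅=∅
  n22('dacbb'): parent n21 fail=23; on 'b' 23 → fail=24;  out {6}∪{7}={6,7}
  n19('bbaabb'): parent n18 fail=14; on 'b' 14 → fail=15;  out {5}∪∅={5}

Run:
[0] read 'b'  n0⇒n14
[1] read 'c'  n14⇒n9 (via fail)
[2] read 'd'  n9⇒n10
[3] read 'd'  n10⇒n1 (via fail)
[4] read 'a'  n1⇒n2  emit P4@[4:4]
[5] read 'a'  n2⇒n3  emit P0@[3:5],P4@[5:5]
[6] read 'c'  n3⇒n13 (via fail)  emit P3@[4:6]
[7] read 'c'  n13⇒n9 (via fail)
[8] read 'd'  n9⇒n10
[9] read 'a'  n10⇒n2 (via fail)  emit P4@[9:9]
[10] read 'c'  n2⇒n20
[11] read 'b'  n20⇒n21
[12] read 'b'  n21⇒n22  emit P6@[8:12],P7@[10:12]
[13] read 'a'  n22⇒n16 (via fail)  emit P4@[13:13]
[14] read 'a'  n16⇒n17  emit P4@[14:14]
[15] read 'c'  n17⇒n13 (via fail)  emit P3@[13:15]
[16] read 'c'  n13⇒n9 (via fail)
[17] read 'c'  n9⇒n9 (via fail)
[18] read 'd'  n9⇒n10
[19] read 'b'  n10⇒n11  emit P2@[17:19]
[20] read 'd'  n11⇒n1 (via fail)
[21] read 'b'  n1⇒n14 (via fail)
[22] read 'a'  n14⇒n4 (via fail)  emit P4@[22:22]
[23] read 'c'  n4⇒n9 (via fail)

Result: [[4,4],[5,0],[5,4],[6,3],[9,4],[12,6],[12,7],[13,4],[14,4],[15,3],[19,2],[22,4]]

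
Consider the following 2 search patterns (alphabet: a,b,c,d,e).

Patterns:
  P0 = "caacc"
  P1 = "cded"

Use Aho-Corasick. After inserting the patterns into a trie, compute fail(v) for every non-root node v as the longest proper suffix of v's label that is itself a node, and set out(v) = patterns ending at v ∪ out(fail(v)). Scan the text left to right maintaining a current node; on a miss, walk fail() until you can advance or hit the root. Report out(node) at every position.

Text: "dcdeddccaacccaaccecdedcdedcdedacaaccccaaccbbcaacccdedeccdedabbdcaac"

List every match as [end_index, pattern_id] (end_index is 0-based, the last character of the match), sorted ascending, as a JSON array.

Build:
Trie (insert patterns):
  0='ε' goto c→1
  1='c' goto a→2 d→6
  2='ca' goto a→3
  3='caa' goto c→4
  4='caac' goto c→5
  5='caacc' goto ·  ←P0
  6='cd' goto e→7
  7='cde' goto d→8
  8='cded' goto ·  ←P1

Failure links (BFS by depth):
  fail(1) 'c': from fail(0)=0 chase 'c': 0 ⇒ 0;  out=∅∪out(0)=∅
  fail(2) 'ca': from fail(1)=0 chase 'a': 0 ⇒ 0;  out=∅∪out(0)=∅
  fail(6) 'cd': from fail(1)=0 chase 'd': 0 ⇒ 0;  out=∅∪out(0)=∅
  fail(3) 'caa': from fail(2)=0 chase 'a': 0 ⇒ 0;  out=∅∪out(0)=∅
  fail(7) 'cde': from fail(6)=0 chase 'e': 0 ⇒ 0;  out=∅∪out(0)=∅
  fail(4) 'caac': from fail(3)=0 chase 'c': 0 ⇒ 1;  out=∅∪out(1)=∅
  fail(8) 'cded': from fail(7)=0 chase 'd': 0 ⇒ 0;  out={1}∪out(0)={1}
  fail(5) 'caacc': from fail(4)=1 chase 'c': 1→0 ⇒ 1;  out={0}∪out(1)={0}

Text stream:
[0] read 'd'  n0⇒n0
[1] read 'c'  n0⇒n1
[2] read 'd'  n1⇒n6
[3] read 'e'  n6⇒n7
[4] read 'd'  n7⇒n8  → match P1@[1:4]
[5] read 'd'  n8⇒n0 (via fail)
[6] read 'c'  n0⇒n1
[7] read 'c'  n1⇒n1 (via fail)
[8] read 'a'  n1⇒n2
[9] read 'a'  n2⇒n3
[10] read 'c'  n3⇒n4
[11] read 'c'  n4⇒n5  → match P0@[7:11]
[12] read 'c'  n5⇒n1 (via fail)
[13] read 'a'  n1⇒n2
[14] read 'a'  n2⇒n3
[15] read 'c'  n3⇒n4
[16] read 'c'  n4⇒n5  → match P0@[12:16]
[17] read 'e'  n5⇒n0 (via fail)
[18] read 'c'  n0⇒n1
[19] read 'd'  n1⇒n6
[20] read 'e'  n6⇒n7
[21] read 'd'  n7⇒n8  → match P1@[18:21]
[22] read 'c'  n8⇒n1 (via fail)
[23] read 'd'  n1⇒n6
[24] read 'e'  n6⇒n7
[25] read 'd'  n7⇒n8  → match P1@[22:25]
[26] read 'c'  n8⇒n1 (via fail)
[27] read 'd'  n1⇒n6
[28] read 'e'  n6⇒n7
[29] read 'd'  n7⇒n8  → match P1@[26:29]
[30] read 'a'  n8⇒n0 (via fail)
[31] read 'c'  n0⇒n1
[32] read 'a'  n1⇒n2
[33] read 'a'  n2⇒n3
[34] read 'c'  n3⇒n4
[35] read 'c'  n4⇒n5  → match P0@[31:35]
[36] read 'c'  n5⇒n1 (via fail)
[37] read 'c'  n1⇒n1 (via fail)
[38] read 'a'  n1⇒n2
[39] read 'a'  n2⇒n3
[40] read 'c'  n3⇒n4
[41] read 'c'  n4⇒n5  → match P0@[37:41]
[42] read 'b'  n5⇒n0 (via fail)
[43] read 'b'  n0⇒n0
[44] read 'c'  n0⇒n1
[45] read 'a'  n1⇒n2
[46] read 'a'  n2⇒n3
[47] read 'c'  n3⇒n4
[48] read 'c'  n4⇒n5  → match P0@[44:48]
[49] read 'c'  n5⇒n1 (via fail)
[50] read 'd'  n1⇒n6
[51] read 'e'  n6⇒n7
[52] read 'd'  n7⇒n8  → match P1@[49:52]
[53] read 'e'  n8⇒n0 (via fail)
[54] read 'c'  n0⇒n1
[55] read 'c'  n1⇒n1 (via fail)
[56] read 'd'  n1⇒n6
[57] read 'e'  n6⇒n7
[58] read 'd'  n7⇒n8  → match P1@[55:58]
[59] read 'a'  n8⇒n0 (via fail)
[60] read 'b'  n0⇒n0
[61] read 'b'  n0⇒n0
[62] read 'd'  n0⇒n0
[63] read 'c'  n0⇒n1
[64] read 'a'  n1⇒n2
[65] read 'a'  n2⇒n3
[66] read 'c'  n3⇒n4

Result: [[4,1],[11,0],[16,0],[21,1],[25,1],[29,1],[35,0],[41,0],[48,0],[52,1],[58,1]]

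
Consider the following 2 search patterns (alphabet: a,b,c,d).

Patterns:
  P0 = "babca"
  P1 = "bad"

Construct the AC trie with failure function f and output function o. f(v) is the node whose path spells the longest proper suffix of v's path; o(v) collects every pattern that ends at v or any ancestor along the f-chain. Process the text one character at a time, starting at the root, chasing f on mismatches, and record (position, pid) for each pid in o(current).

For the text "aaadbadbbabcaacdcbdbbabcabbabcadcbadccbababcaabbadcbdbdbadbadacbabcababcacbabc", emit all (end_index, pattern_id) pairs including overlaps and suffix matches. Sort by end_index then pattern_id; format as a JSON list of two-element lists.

Construct AC machine:
Trie (insert patterns):
  0='ε' goto b→1
  1='b' goto a→2
  2='ba' goto b→3 d→6
  3='bab' goto c→4
  4='babc' goto a→5
  5='babca' goto ·  [P0 ends]
  6='bad' goto ·  [P1 ends]

Failure links (BFS by depth):
  n1('b'): parent n0 fail=0; on 'b' 0 → fail=0;  out ∅∪∅=∅
  n2('ba'): parent n1 fail=0; on 'a' 0 → fail=0;  out ∅∪∅=∅
  n3('bab'): parent n2 fail=0; on 'b' 0 → fail=1;  out ∅∪∅=∅
  n6('bad'): parent n2 fail=0; on 'd' 0 → fail=0;  out {1}∪∅={1}
  n4('babc'): parent n3 fail=1; on 'c' 1→0 → fail=0;  out ∅∪∅=∅
  n5('babca'): parent n4 fail=0; on 'a' 0 → fail=0;  out {0}∪∅={0}

Text stream:
[0] read 'a'  n0⇒n0
[1] read 'a'  n0⇒n0
[2] read 'a'  n0⇒n0
[3] read 'd'  n0⇒n0
[4] read 'b'  n0⇒n1
[5] read 'a'  n1⇒n2
[6] read 'd'  n2⇒n6  → match P1@[4:6]
[7] read 'b'  n6⇒n1 ·f
[8] read 'b'  n1⇒n1 ·f
[9] read 'a'  n1⇒n2
[10] read 'b'  n2⇒n3
[11] read 'c'  n3⇒n4
[12] read 'a'  n4⇒n5  → match P0@[8:12]
[13] read 'a'  n5⇒n0 ·f
[14] read 'c'  n0⇒n0
[15] read 'd'  n0⇒n0
[16] read 'c'  n0⇒n0
[17] read 'b'  n0⇒n1
[18] read 'd'  n1⇒n0 ·f
[19] read 'b'  n0⇒n1
[20] read 'b'  n1⇒n1 ·f
[21] read 'a'  n1⇒n2
[22] read 'b'  n2⇒n3
[23] read 'c'  n3⇒n4
[24] read 'a'  n4⇒n5  → match P0@[20:24]
[25] read 'b'  n5⇒n1 ·f
[26] read 'b'  n1⇒n1 ·f
[27] read 'a'  n1⇒n2
[28] read 'b'  n2⇒n3
[29] read 'c'  n3⇒n4
[30] read 'a'  n4⇒n5  → match P0@[26:30]
[31] read 'd'  n5⇒n0 ·f
[32] read 'c'  n0⇒n0
[33] read 'b'  n0⇒n1
[34] read 'a'  n1⇒n2
[35] read 'd'  n2⇒n6  → match P1@[33:35]
[36] read 'c'  n6⇒n0 ·f
[37] read 'c'  n0⇒n0
[38] read 'b'  n0⇒n1
[39] read 'a'  n1⇒n2
[40] read 'b'  n2⇒n3
[41] read 'a'  n3⇒n2 ·f
[42] read 'b'  n2⇒n3
[43] read 'c'  n3⇒n4
[44] read 'a'  n4⇒n5  → match P0@[40:44]
[45] read 'a'  n5⇒n0 ·f
[46] read 'b'  n0⇒n1
[47] read 'b'  n1⇒n1 ·f
[48] read 'a'  n1⇒n2
[49] read 'd'  n2⇒n6  → match P1@[47:49]
[50] read 'c'  n6⇒n0 ·f
[51] read 'b'  n0⇒n1
[52] read 'd'  n1⇒n0 ·f
[53] read 'b'  n0⇒n1
[54] read 'd'  n1⇒n0 ·f
[55] read 'b'  n0⇒n1
[56] read 'a'  n1⇒n2
[57] read 'd'  n2⇒n6  → match P1@[55:57]
[58] read 'b'  n6⇒n1 ·f
[59] read 'a'  n1⇒n2
[60] read 'd'  n2⇒n6  → match P1@[58:60]
[61] read 'a'  n6⇒n0 ·f
[62] read 'c'  n0⇒n0
[63] read 'b'  n0⇒n1
[64] read 'a'  n1⇒n2
[65] read 'b'  n2⇒n3
[66] read 'c'  n3⇒n4
[67] read 'a'  n4⇒n5  → match P0@[63:67]
[68] read 'b'  n5⇒n1 ·f
[69] read 'a'  n1⇒n2
[70] read 'b'  n2⇒n3
[71] read 'c'  n3⇒n4
[72] read 'a'  n4⇒n5  → match P0@[68:72]
[73] read 'c'  n5⇒n0 ·f
[74] read 'b'  n0⇒n1
[75] read 'a'  n1⇒n2
[76] read 'b'  n2⇒n3
[77] read 'c'  n3⇒n4

All matches (sorted): [[6,1],[12,0],[24,0],[30,0],[35,1],[44,0],[49,1],[57,1],[60,1],[67,0],[72,0]]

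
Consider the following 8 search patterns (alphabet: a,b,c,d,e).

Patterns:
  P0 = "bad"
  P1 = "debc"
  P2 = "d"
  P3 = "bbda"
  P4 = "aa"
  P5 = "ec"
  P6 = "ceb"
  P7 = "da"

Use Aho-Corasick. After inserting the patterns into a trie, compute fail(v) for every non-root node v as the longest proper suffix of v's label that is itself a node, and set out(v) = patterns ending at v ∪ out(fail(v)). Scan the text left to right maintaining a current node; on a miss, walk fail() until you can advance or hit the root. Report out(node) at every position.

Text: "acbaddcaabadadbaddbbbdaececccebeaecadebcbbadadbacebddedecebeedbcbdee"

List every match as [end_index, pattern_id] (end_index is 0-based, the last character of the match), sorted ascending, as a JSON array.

Construct AC machine:
Trie nodes:
  0='ε' goto a→11 b→1 c→15 d→4 e→13
  1='b' goto a→2 b→8
  2='ba' goto d→3
  3='bad' goto ·  [P0 ends]
  4='d' goto a→18 e→5  [P2 ends]
  5='de' goto b→6
  6='deb' goto c→7
  7='debc' goto ·  [P1 ends]
  8='bb' goto d→9
  9='bbd' goto a→10
  10='bbda' goto ·  [P3 ends]
  11='a' goto a→12
  12='aa' goto ·  [P4 ends]
  13='e' goto c→14
  14='ec' goto ·  [P5 ends]
  15='c' goto e→16
  16='ce' goto b→17
  17='ceb' goto ·  [P6 ends]
  18='da' goto ·  [P7 ends]

BFS fail/out derivation:
  fail(1) 'b': from fail(0)=0 chase 'b': 0 ⇒ 0;  out=∅∪out(0)=∅
  fail(4) 'd': from fail(0)=0 chase 'd': 0 ⇒ 0;  out={2}∪out(0)={2}
  fail(11) 'a': from fail(0)=0 chase 'a': 0 ⇒ 0;  out=∅∪out(0)=∅
  fail(13) 'e': from fail(0)=0 chase 'e': 0 ⇒ 0;  out=∅∪out(0)=∅
  fail(15) 'c': from fail(0)=0 chase 'c': 0 ⇒ 0;  out=∅∪out(0)=∅
  fail(2) 'ba': from fail(1)=0 chase 'a': 0 ⇒ 11;  out=∅∪out(11)=∅
  fail(5) 'de': from fail(4)=0 chase 'e': 0 ⇒ 13;  out=∅∪out(13)=∅
  fail(8) 'bb': from fail(1)=0 chase 'b': 0 ⇒ 1;  out=∅∪out(1)=∅
  fail(12) 'aa': from fail(11)=0 chase 'a': 0 ⇒ 11;  out={4}∪out(11)={4}
  fail(14) 'ec': from fail(13)=0 chase 'c': 0 ⇒ 15;  out={5}∪out(15)={5}
  fail(16) 'ce': from fail(15)=0 chase 'e': 0 ⇒ 13;  out=∅∪out(13)=∅
  fail(18) 'da': from fail(4)=0 chase 'a': 0 ⇒ 11;  out={7}∪out(11)={7}
  fail(3) 'bad': from fail(2)=11 chase 'd': 11→0 ⇒ 4;  out={0}∪out(4)={0,2}
  fail(6) 'deb': from fail(5)=13 chase 'b': 13→0 ⇒ 1;  out=∅∪out(1)=∅
  fail(9) 'bbd': from fail(8)=1 chase 'd': 1→0 ⇒ 4;  out=∅∪out(4)={2}
  fail(17) 'ceb': from fail(16)=13 chase 'b': 13→0 ⇒ 1;  out={6}∪out(1)={6}
  fail(7) 'debc': from fail(6)=1 chase 'c': 1→0 ⇒ 15;  out={1}∪out(15)={1}
  fail(10) 'bbda': from fail(9)=4 chase 'a': 4 ⇒ 18;  out={3}∪out(18)={3,7}

Scan:
[0] read 'a'  n0⇒n11
[1] read 'c'  n11⇒n15 (via fail)
[2] read 'b'  n15⇒n1 (via fail)
[3] read 'a'  n1⇒n2
[4] read 'd'  n2⇒n3  emit P0@[2:4],P2@[4:4]
[5] read 'd'  n3⇒n4 (via fail)  emit P2@[5:5]
[6] read 'c'  n4⇒n15 (via fail)
[7] read 'a'  n15⇒n11 (via fail)
[8] read 'a'  n11⇒n12  emit P4@[7:8]
[9] read 'b'  n12⇒n1 (via fail)
[10] read 'a'  n1⇒n2
[11] read 'd'  n2⇒n3  emit P0@[9:11],P2@[11:11]
[12] read 'a'  n3⇒n18 (via fail)  emit P7@[11:12]
[13] read 'd'  n18⇒n4 (via fail)  emit P2@[13:13]
[14] read 'b'  n4⇒n1 (via fail)
[15] read 'a'  n1⇒n2
[16] read 'd'  n2⇒n3  emit P0@[14:16],P2@[16:16]
[17] read 'd'  n3⇒n4 (via fail)  emit P2@[17:17]
[18] read 'b'  n4⇒n1 (via fail)
[19] read 'b'  n1⇒n8
[20] read 'b'  n8⇒n8 (via fail)
[21] read 'd'  n8⇒n9  emit P2@[21:21]
[22] read 'a'  n9⇒n10  emit P3@[19:22],P7@[21:22]
[23] read 'e'  n10⇒n13 (via fail)
[24] read 'c'  n13⇒n14  emit P5@[23:24]
[25] read 'e'  n14⇒n16 (via fail)
[26] read 'c'  n16⇒n14 (via fail)  emit P5@[25:26]
[27] read 'c'  n14⇒n15 (via fail)
[28] read 'c'  n15⇒n15 (via fail)
[29] read 'e'  n15⇒n16
[30] read 'b'  n16⇒n17  emit P6@[28:30]
[31] read 'e'  n17⇒n13 (via fail)
[32] read 'a'  n13⇒n11 (via fail)
[33] read 'e'  n11⇒n13 (via fail)
[34] read 'c'  n13⇒n14  emit P5@[33:34]
[35] read 'a'  n14⇒n11 (via fail)
[36] read 'd'  n11⇒n4 (via fail)  emit P2@[36:36]
[37] read 'e'  n4⇒n5
[38] read 'b'  n5⇒n6
[39] read 'c'  n6⇒n7  emit P1@[36:39]
[40] read 'b'  n7⇒n1 (via fail)
[41] read 'b'  n1⇒n8
[42] read 'a'  n8⇒n2 (via fail)
[43] read 'd'  n2⇒n3  emit P0@[41:43],P2@[43:43]
[44] read 'a'  n3⇒n18 (via fail)  emit P7@[43:44]
[45] read 'd'  n18⇒n4 (via fail)  emit P2@[45:45]
[46] read 'b'  n4⇒n1 (via fail)
[47] read 'a'  n1⇒n2
[48] read 'c'  n2⇒n15 (via fail)
[49] read 'e'  n15⇒n16
[50] read 'b'  n16⇒n17  emit P6@[48:50]
[51] read 'd'  n17⇒n4 (via fail)  emit P2@[51:51]
[52] read 'd'  n4⇒n4 (via fail)  emit P2@[52:52]
[53] read 'e'  n4⇒n5
[54] read 'd'  n5⇒n4 (via fail)  emit P2@[54:54]
[55] read 'e'  n4⇒n5
[56] read 'c'  n5⇒n14 (via fail)  emit P5@[55:56]
[57] read 'e'  n14⇒n16 (via fail)
[58] read 'b'  n16⇒n17  emit P6@[56:58]
[59] read 'e'  n17⇒n13 (via fail)
[60] read 'e'  n13⇒n13 (via fail)
[61] read 'd'  n13⇒n4 (via fail)  emit P2@[61:61]
[62] read 'b'  n4⇒n1 (via fail)
[63] read 'c'  n1⇒n15 (via fail)
[64] read 'b'  n15⇒n1 (via fail)
[65] read 'd'  n1⇒n4 (via fail)  emit P2@[65:65]
[66] read 'e'  n4⇒n5
[67] read 'e'  n5⇒n13 (via fail)

Matches: [[4,0],[4,2],[5,2],[8,4],[11,0],[11,2],[12,7],[13,2],[16,0],[16,2],[17,2],[21,2],[22,3],[22,7],[24,5],[26,5],[30,6],[34,5],[36,2],[39,1],[43,0],[43,2],[44,7],[45,2],[50,6],[51,2],[52,2],[54,2],[56,5],[58,6],[61,2],[65,2]]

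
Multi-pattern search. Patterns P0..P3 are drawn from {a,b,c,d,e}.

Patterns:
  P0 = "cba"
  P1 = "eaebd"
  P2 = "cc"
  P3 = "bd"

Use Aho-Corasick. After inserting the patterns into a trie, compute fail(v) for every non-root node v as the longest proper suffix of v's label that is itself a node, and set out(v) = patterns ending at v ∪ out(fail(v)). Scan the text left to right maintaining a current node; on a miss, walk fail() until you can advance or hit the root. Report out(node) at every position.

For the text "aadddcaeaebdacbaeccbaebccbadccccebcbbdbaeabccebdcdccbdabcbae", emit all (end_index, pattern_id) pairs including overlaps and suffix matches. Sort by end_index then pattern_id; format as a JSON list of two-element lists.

Construct AC machine:
Trie nodes:
  0='ε' goto b→10 c→1 e→4
  1='c' goto b→2 c→9
  2='cb' goto a→3
  3='cba' goto ·  [P0 ends]
  4='e' goto a→5
  5='ea' goto e→6
  6='eae' goto b→7
  7='eaeb' goto d→8
  8='eaebd' goto ·  [P1 ends]
  9='cc' goto ·  [P2 ends]
  10='b' goto d→11
  11='bd' goto ·  [P3 ends]

BFS fail/out derivation:
  fail(1) 'c': from fail(0)=0 chase 'c': 0 ⇒ 0;  out=∅∪out(0)=∅
  fail(4) 'e': from fail(0)=0 chase 'e': 0 ⇒ 0;  out=∅∪out(0)=∅
  fail(10) 'b': from fail(0)=0 chase 'b': 0 ⇒ 0;  out=∅∪out(0)=∅
  fail(2) 'cb': from fail(1)=0 chase 'b': 0 ⇒ 10;  out=∅∪out(10)=∅
  fail(5) 'ea': from fail(4)=0 chase 'a': 0 ⇒ 0;  out=∅∪out(0)=∅
  fail(9) 'cc': from fail(1)=0 chase 'c': 0 ⇒ 1;  out={2}∪out(1)={2}
  fail(11) 'bd': from fail(10)=0 chase 'd': 0 ⇒ 0;  out={3}∪out(0)={3}
  fail(3) 'cba': from fail(2)=10 chase 'a': 10→0 ⇒ 0;  out={0}∪out(0)={0}
  fail(6) 'eae': from fail(5)=0 chase 'e': 0 ⇒ 4;  out=∅∪out(4)=∅
  fail(7) 'eaeb': from fail(6)=4 chase 'b': 4→0 ⇒ 10;  out=∅∪out(10)=∅
  fail(8) 'eaebd': from fail(7)=10 chase 'd': 10 ⇒ 11;  out={1}∪out(11)={1,3}

Text stream:
pos 0 'a': at 0
pos 1 'a': at 0
pos 2 'd': at 0
pos 3 'd': at 0
pos 4 'd': at 0
pos 5 'c': at 1
pos 6 'a': at 0 (via fail)
pos 7 'e': at 4
pos 8 'a': at 5
pos 9 'e': at 6
pos 10 'b': at 7
pos 11 'd': at 8  emit P1@[7:11],P3@[10:11]
pos 12 'a': at 0 (via fail)
pos 13 'c': at 1
pos 14 'b': at 2
pos 15 'a': at 3  emit P0@[13:15]
pos 16 'e': at 4 (via fail)
pos 17 'c': at 1 (via fail)
pos 18 'c': at 9  emit P2@[17:18]
pos 19 'b': at 2 (via fail)
pos 20 'a': at 3  emit P0@[18:20]
pos 21 'e': at 4 (via fail)
pos 22 'b': at 10 (via fail)
pos 23 'c': at 1 (via fail)
pos 24 'c': at 9  emit P2@[23:24]
pos 25 'b': at 2 (via fail)
pos 26 'a': at 3  emit P0@[24:26]
pos 27 'd': at 0 (via fail)
pos 28 'c': at 1
pos 29 'c': at 9  emit P2@[28:29]
pos 30 'c': at 9 (via fail)  emit P2@[29:30]
pos 31 'c': at 9 (via fail)  emit P2@[30:31]
pos 32 'e': at 4 (via fail)
pos 33 'b': at 10 (via fail)
pos 34 'c': at 1 (via fail)
pos 35 'b': at 2
pos 36 'b': at 10 (via fail)
pos 37 'd': at 11  emit P3@[36:37]
pos 38 'b': at 10 (via fail)
pos 39 'a': at 0 (via fail)
pos 40 'e': at 4
pos 41 'a': at 5
pos 42 'b': at 10 (via fail)
pos 43 'c': at 1 (via fail)
pos 44 'c': at 9  emit P2@[43:44]
pos 45 'e': at 4 (via fail)
pos 46 'b': at 10 (via fail)
pos 47 'd': at 11  emit P3@[46:47]
pos 48 'c': at 1 (via fail)
pos 49 'd': at 0 (via fail)
pos 50 'c': at 1
pos 51 'c': at 9  emit P2@[50:51]
pos 52 'b': at 2 (via fail)
pos 53 'd': at 11 (via fail)  emit P3@[52:53]
pos 54 'a': at 0 (via fail)
pos 55 'b': at 10
pos 56 'c': at 1 (via fail)
pos 57 'b': at 2
pos 58 'a': at 3  emit P0@[56:58]
pos 59 'e': at 4 (via fail)

Result: [[11,1],[11,3],[15,0],[18,2],[20,0],[24,2],[26,0],[29,2],[30,2],[31,2],[37,3],[44,2],[47,3],[51,2],[53,3],[58,0]]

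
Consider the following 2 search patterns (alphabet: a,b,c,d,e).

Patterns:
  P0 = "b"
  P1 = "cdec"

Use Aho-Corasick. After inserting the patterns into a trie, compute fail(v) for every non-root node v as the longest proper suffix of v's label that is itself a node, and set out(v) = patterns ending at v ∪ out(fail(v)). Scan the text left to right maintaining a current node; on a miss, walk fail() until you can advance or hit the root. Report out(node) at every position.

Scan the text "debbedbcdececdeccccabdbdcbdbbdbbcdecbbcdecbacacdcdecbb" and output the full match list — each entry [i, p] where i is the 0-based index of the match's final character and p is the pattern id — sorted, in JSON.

Build:
Trie (insert patterns):
  n0 'ε': b→1 c→2
  n1 'b': ·  [P0 ends]
  n2 'c': d→3
  n3 'cd': e→4
  n4 'cde': c→5
  n5 'cdec': ·  [P1 ends]

BFS fail/out derivation:
  n1('b'): parent n0 fail=0; on 'b' 0 → fail=0;  out {0}∪∅={0}
  n2('c'): parent n0 fail=0; on 'c' 0 → fail=0;  out ∅∪∅=∅
  n3('cd'): parent n2 fail=0; on 'd' 0 → fail=0;  out ∅∪∅=∅
  n4('cde'): parent n3 fail=0; on 'e' 0 → fail=0;  out ∅∪∅=∅
  n5('cdec'): parent n4 fail=0; on 'c' 0 → fail=2;  out {1}∪∅={1}

Text stream:
pos 0 'd': at 0
pos 1 'e': at 0
pos 2 'b': at 1  → match P0@[2:2]
pos 3 'b': at 1 ·f  → match P0@[3:3]
pos 4 'e': at 0 ·f
pos 5 'd': at 0
pos 6 'b': at 1  → match P0@[6:6]
pos 7 'c': at 2 ·f
pos 8 'd': at 3
pos 9 'e': at 4
pos 10 'c': at 5  → match P1@[7:10]
pos 11 'e': at 0 ·f
pos 12 'c': at 2
pos 13 'd': at 3
pos 14 'e': at 4
pos 15 'c': at 5  → match P1@[12:15]
pos 16 'c': at 2 ·f
pos 17 'c': at 2 ·f
pos 18 'c': at 2 ·f
pos 19 'a': at 0 ·f
pos 20 'b': at 1  → match P0@[20:20]
pos 21 'd': at 0 ·f
pos 22 'b': at 1  → match P0@[22:22]
pos 23 'd': at 0 ·f
pos 24 'c': at 2
pos 25 'b': at 1 ·f  → match P0@[25:25]
pos 26 'd': at 0 ·f
pos 27 'b': at 1  → match P0@[27:27]
pos 28 'b': at 1 ·f  → match P0@[28:28]
pos 29 'd': at 0 ·f
pos 30 'b': at 1  → match P0@[30:30]
pos 31 'b': at 1 ·f  → match P0@[31:31]
pos 32 'c': at 2 ·f
pos 33 'd': at 3
pos 34 'e': at 4
pos 35 'c': at 5  → match P1@[32:35]
pos 36 'b': at 1 ·f  → match P0@[36:36]
pos 37 'b': at 1 ·f  → match P0@[37:37]
pos 38 'c': at 2 ·f
pos 39 'd': at 3
pos 40 'e': at 4
pos 41 'c': at 5  → match P1@[38:41]
pos 42 'b': at 1 ·f  → match P0@[42:42]
pos 43 'a': at 0 ·f
pos 44 'c': at 2
pos 45 'a': at 0 ·f
pos 46 'c': at 2
pos 47 'd': at 3
pos 48 'c': at 2 ·f
pos 49 'd': at 3
pos 50 'e': at 4
pos 51 'c': at 5  → match P1@[48:51]
pos 52 'b': at 1 ·f  → match P0@[52:52]
pos 53 'b': at 1 ·f  → match P0@[53:53]

Result: [[2,0],[3,0],[6,0],[10,1],[15,1],[20,0],[22,0],[25,0],[27,0],[28,0],[30,0],[31,0],[35,1],[36,0],[37,0],[41,1],[42,0],[51,1],[52,0],[53,0]]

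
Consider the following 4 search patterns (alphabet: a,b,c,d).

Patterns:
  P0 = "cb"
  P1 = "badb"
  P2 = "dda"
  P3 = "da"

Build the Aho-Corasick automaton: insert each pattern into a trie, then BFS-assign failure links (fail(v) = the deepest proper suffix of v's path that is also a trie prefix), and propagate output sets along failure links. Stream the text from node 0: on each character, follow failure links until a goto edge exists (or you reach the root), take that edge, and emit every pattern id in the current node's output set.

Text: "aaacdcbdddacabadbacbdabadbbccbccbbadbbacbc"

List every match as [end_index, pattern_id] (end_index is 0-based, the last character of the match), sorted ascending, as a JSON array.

Build automaton:
Trie nodes:
  n0 'ε': b→3 c→1 d→7
  n1 'c': b→2
  n2 'cb': ·  [P0 ends]
  n3 'b': a→4
  n4 'ba': d→5
  n5 'bad': b→6
  n6 'badb': ·  [P1 ends]
  n7 'd': a→10 d→8
  n8 'dd': a→9
  n9 'dda': ·  [P2 ends]
  n10 'da': ·  [P3 ends]

Failure links (BFS by depth):
  n1('c'): parent n0 fail=0; on 'c' 0 → fail=0;  out ∅∪∅=∅
  n3('b'): parent n0 fail=0; on 'b' 0 → fail=0;  out ∅∪∅=∅
  n7('d'): parent n0 fail=0; on 'd' 0 → fail=0;  out ∅∪∅=∅
  n2('cb'): parent n1 fail=0; on 'b' 0 → fail=3;  out {0}∪∅={0}
  n4('ba'): parent n3 fail=0; on 'a' 0 → fail=0;  out ∅∪∅=∅
  n8('dd'): parent n7 fail=0; on 'd' 0 → fail=7;  out ∅∪∅=∅
  n10('da'): parent n7 fail=0; on 'a' 0 → fail=0;  out {3}∪∅={3}
  n5('bad'): parent n4 fail=0; on 'd' 0 → fail=7;  out ∅∪∅=∅
  n9('dda'): parent n8 fail=7; on 'a' 7 → fail=10;  out {2}∪{3}={2,3}
  n6('badb'): parent n5 fail=7; on 'b' 7→0 → fail=3;  out {1}∪∅={1}

Scan:
[0] read 'a'  n0⇒n0
[1] read 'a'  n0⇒n0
[2] read 'a'  n0⇒n0
[3] read 'c'  n0⇒n1
[4] read 'd'  n1⇒n7 (fail-walked)
[5] read 'c'  n7⇒n1 (fail-walked)
[6] read 'b'  n1⇒n2  ** P0@[5:6]
[7] read 'd'  n2⇒n7 (fail-walked)
[8] read 'd'  n7⇒n8
[9] read 'd'  n8⇒n8 (fail-walked)
[10] read 'a'  n8⇒n9  ** P2@[8:10],P3@[9:10]
[11] read 'c'  n9⇒n1 (fail-walked)
[12] read 'a'  n1⇒n0 (fail-walked)
[13] read 'b'  n0⇒n3
[14] read 'a'  n3⇒n4
[15] read 'd'  n4⇒n5
[16] read 'b'  n5⇒n6  ** P1@[13:16]
[17] read 'a'  n6⇒n4 (fail-walked)
[18] read 'c'  n4⇒n1 (fail-walked)
[19] read 'b'  n1⇒n2  ** P0@[18:19]
[20] read 'd'  n2⇒n7 (fail-walked)
[21] read 'a'  n7⇒n10  ** P3@[20:21]
[22] read 'b'  n10⇒n3 (fail-walked)
[23] read 'a'  n3⇒n4
[24] read 'd'  n4⇒n5
[25] read 'b'  n5⇒n6  ** P1@[22:25]
[26] read 'b'  n6⇒n3 (fail-walked)
[27] read 'c'  n3⇒n1 (fail-walked)
[28] read 'c'  n1⇒n1 (fail-walked)
[29] read 'b'  n1⇒n2  ** P0@[28:29]
[30] read 'c'  n2⇒n1 (fail-walked)
[31] read 'c'  n1⇒n1 (fail-walked)
[32] read 'b'  n1⇒n2  ** P0@[31:32]
[33] read 'b'  n2⇒n3 (fail-walked)
[34] read 'a'  n3⇒n4
[35] read 'd'  n4⇒n5
[36] read 'b'  n5⇒n6  ** P1@[33:36]
[37] read 'b'  n6⇒n3 (fail-walked)
[38] read 'a'  n3⇒n4
[39] read 'c'  n4⇒n1 (fail-walked)
[40] read 'b'  n1⇒n2  ** P0@[39:40]
[41] read 'c'  n2⇒n1 (fail-walked)

All matches (sorted): [[6,0],[10,2],[10,3],[16,1],[19,0],[21,3],[25,1],[29,0],[32,0],[36,1],[40,0]]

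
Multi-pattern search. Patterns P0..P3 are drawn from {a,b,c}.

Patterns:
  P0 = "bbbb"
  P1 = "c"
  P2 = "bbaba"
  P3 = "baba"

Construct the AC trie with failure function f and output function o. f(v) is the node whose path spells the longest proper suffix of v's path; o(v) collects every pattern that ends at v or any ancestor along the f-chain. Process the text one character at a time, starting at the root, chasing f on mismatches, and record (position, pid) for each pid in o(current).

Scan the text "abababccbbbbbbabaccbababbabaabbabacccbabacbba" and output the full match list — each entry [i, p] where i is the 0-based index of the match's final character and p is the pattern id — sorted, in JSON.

Build:
Trie (insert patterns):
  n0 'ε': b→1 c→5
  n1 'b': a→9 b→2
  n2 'bb': a→6 b→3
  n3 'bbb': b→4
  n4 'bbbb': ·  [P0 ends]
  n5 'c': ·  [P1 ends]
  n6 'bba': b→7
  n7 'bbab': a→8
  n8 'bbaba': ·  [P2 ends]
  n9 'ba': b→10
  n10 'bab': a→11
  n11 'baba': ·  [P3 ends]

BFS fail/out derivation:
  n1('b'): parent n0 fail=0; on 'b' 0 → fail=0;  out ∅∪∅=∅
  n5('c'): parent n0 fail=0; on 'c' 0 → fail=0;  out {1}∪∅={1}
  n2('bb'): parent n1 fail=0; on 'b' 0 → fail=1;  out ∅∪∅=∅
  n9('ba'): parent n1 fail=0; on 'a' 0 → fail=0;  out ∅∪∅=∅
  n3('bbb'): parent n2 fail=1; on 'b' 1 → fail=2;  out ∅∪∅=∅
  n6('bba'): parent n2 fail=1; on 'a' 1 → fail=9;  out ∅∪∅=∅
  n10('bab'): parent n9 fail=0; on 'b' 0 → fail=1;  out ∅∪∅=∅
  n4('bbbb'): parent n3 fail=2; on 'b' 2 → fail=3;  out {0}∪∅={0}
  n7('bbab'): parent n6 fail=9; on 'b' 9 → fail=10;  out ∅∪∅=∅
  n11('baba'): parent n10 fail=1; on 'a' 1 → fail=9;  out {3}∪∅={3}
  n8('bbaba'): parent n7 fail=10; on 'a' 10 → fail=11;  out {2}∪{3}={2,3}

Scan:
[0] read 'a'  n0⇒n0
[1] read 'b'  n0⇒n1
[2] read 'a'  n1⇒n9
[3] read 'b'  n9⇒n10
[4] read 'a'  n10⇒n11  emit P3@[1:4]
[5] read 'b'  n11⇒n10 (via fail)
[6] read 'c'  n10⇒n5 (via fail)  emit P1@[6:6]
[7] read 'c'  n5⇒n5 (via fail)  emit P1@[7:7]
[8] read 'b'  n5⇒n1 (via fail)
[9] read 'b'  n1⇒n2
[10] read 'b'  n2⇒n3
[11] read 'b'  n3⇒n4  emit P0@[8:11]
[12] read 'b'  n4⇒n4 (via fail)  emit P0@[9:12]
[13] read 'b'  n4⇒n4 (via fail)  emit P0@[10:13]
[14] read 'a'  n4⇒n6 (via fail)
[15] read 'b'  n6⇒n7
[16] read 'a'  n7⇒n8  emit P2@[12:16],P3@[13:16]
[17] read 'c'  n8⇒n5 (via fail)  emit P1@[17:17]
[18] read 'c'  n5⇒n5 (via fail)  emit P1@[18:18]
[19] read 'b'  n5⇒n1 (via fail)
[20] read 'a'  n1⇒n9
[21] read 'b'  n9⇒n10
[22] read 'a'  n10⇒n11  emit P3@[19:22]
[23] read 'b'  n11⇒n10 (via fail)
[24] read 'b'  n10⇒n2 (via fail)
[25] read 'a'  n2⇒n6
[26] read 'b'  n6⇒n7
[27] read 'a'  n7⇒n8  emit P2@[23:27],P3@[24:27]
[28] read 'a'  n8⇒n0 (via fail)
[29] read 'b'  n0⇒n1
[30] read 'b'  n1⇒n2
[31] read 'a'  n2⇒n6
[32] read 'b'  n6⇒n7
[33] read 'a'  n7⇒n8  emit P2@[29:33],P3@[30:33]
[34] read 'c'  n8⇒n5 (via fail)  emit P1@[34:34]
[35] read 'c'  n5⇒n5 (via fail)  emit P1@[35:35]
[36] read 'c'  n5⇒n5 (via fail)  emit P1@[36:36]
[37] read 'b'  n5⇒n1 (via fail)
[38] read 'a'  n1⇒n9
[39] read 'b'  n9⇒n10
[40] read 'a'  n10⇒n11  emit P3@[37:40]
[41] read 'c'  n11⇒n5 (via fail)  emit P1@[41:41]
[42] read 'b'  n5⇒n1 (via fail)
[43] read 'b'  n1⇒n2
[44] read 'a'  n2⇒n6

All matches (sorted): [[4,3],[6,1],[7,1],[11,0],[12,0],[13,0],[16,2],[16,3],[17,1],[18,1],[22,3],[27,2],[27,3],[33,2],[33,3],[34,1],[35,1],[36,1],[40,3],[41,1]]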